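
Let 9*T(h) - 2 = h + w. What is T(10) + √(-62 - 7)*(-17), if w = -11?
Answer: ⅑ - 17*I*√69 ≈ 0.11111 - 141.21*I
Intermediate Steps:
T(h) = -1 + h/9 (T(h) = 2/9 + (h - 11)/9 = 2/9 + (-11 + h)/9 = 2/9 + (-11/9 + h/9) = -1 + h/9)
T(10) + √(-62 - 7)*(-17) = (-1 + (⅑)*10) + √(-62 - 7)*(-17) = (-1 + 10/9) + √(-69)*(-17) = ⅑ + (I*√69)*(-17) = ⅑ - 17*I*√69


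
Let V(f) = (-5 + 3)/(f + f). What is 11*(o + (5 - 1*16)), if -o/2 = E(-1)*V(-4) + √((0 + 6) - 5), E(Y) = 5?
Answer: -341/2 ≈ -170.50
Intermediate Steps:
V(f) = -1/f (V(f) = -2*1/(2*f) = -1/f)
o = -9/2 (o = -2*(5*(-1/(-4)) + √((0 + 6) - 5)) = -2*(5*(-1*(-¼)) + √(6 - 5)) = -2*(5*(¼) + √1) = -2*(5/4 + 1) = -2*9/4 = -9/2 ≈ -4.5000)
11*(o + (5 - 1*16)) = 11*(-9/2 + (5 - 1*16)) = 11*(-9/2 + (5 - 16)) = 11*(-9/2 - 11) = 11*(-31/2) = -341/2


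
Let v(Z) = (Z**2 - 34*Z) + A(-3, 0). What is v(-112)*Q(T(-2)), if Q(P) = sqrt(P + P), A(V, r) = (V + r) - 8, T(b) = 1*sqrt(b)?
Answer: 16341*(-1)**(1/4)*2**(3/4) ≈ 19433.0 + 19433.0*I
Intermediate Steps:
T(b) = sqrt(b)
A(V, r) = -8 + V + r
Q(P) = sqrt(2)*sqrt(P) (Q(P) = sqrt(2*P) = sqrt(2)*sqrt(P))
v(Z) = -11 + Z**2 - 34*Z (v(Z) = (Z**2 - 34*Z) + (-8 - 3 + 0) = (Z**2 - 34*Z) - 11 = -11 + Z**2 - 34*Z)
v(-112)*Q(T(-2)) = (-11 + (-112)**2 - 34*(-112))*(sqrt(2)*sqrt(sqrt(-2))) = (-11 + 12544 + 3808)*(sqrt(2)*sqrt(I*sqrt(2))) = 16341*(sqrt(2)*(2**(1/4)*sqrt(I))) = 16341*(2**(3/4)*sqrt(I)) = 16341*2**(3/4)*sqrt(I)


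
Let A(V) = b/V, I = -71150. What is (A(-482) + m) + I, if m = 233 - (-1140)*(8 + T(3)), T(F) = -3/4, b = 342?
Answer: -15099303/241 ≈ -62653.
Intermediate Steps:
A(V) = 342/V
T(F) = -3/4 (T(F) = -3*1/4 = -3/4)
m = 8498 (m = 233 - (-1140)*(8 - 3/4) = 233 - (-1140)*29/4 = 233 - 190*(-87/2) = 233 + 8265 = 8498)
(A(-482) + m) + I = (342/(-482) + 8498) - 71150 = (342*(-1/482) + 8498) - 71150 = (-171/241 + 8498) - 71150 = 2047847/241 - 71150 = -15099303/241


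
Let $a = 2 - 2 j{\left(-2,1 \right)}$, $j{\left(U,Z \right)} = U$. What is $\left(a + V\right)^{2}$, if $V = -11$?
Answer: $25$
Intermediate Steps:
$a = 6$ ($a = 2 - -4 = 2 + 4 = 6$)
$\left(a + V\right)^{2} = \left(6 - 11\right)^{2} = \left(-5\right)^{2} = 25$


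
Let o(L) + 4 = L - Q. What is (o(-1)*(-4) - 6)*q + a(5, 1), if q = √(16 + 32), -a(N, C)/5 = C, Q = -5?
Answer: -5 - 24*√3 ≈ -46.569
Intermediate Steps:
a(N, C) = -5*C
o(L) = 1 + L (o(L) = -4 + (L - 1*(-5)) = -4 + (L + 5) = -4 + (5 + L) = 1 + L)
q = 4*√3 (q = √48 = 4*√3 ≈ 6.9282)
(o(-1)*(-4) - 6)*q + a(5, 1) = ((1 - 1)*(-4) - 6)*(4*√3) - 5*1 = (0*(-4) - 6)*(4*√3) - 5 = (0 - 6)*(4*√3) - 5 = -24*√3 - 5 = -5 - 24*√3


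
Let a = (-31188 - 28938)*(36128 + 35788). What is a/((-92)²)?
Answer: -540502677/1058 ≈ -5.1087e+5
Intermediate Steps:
a = -4324021416 (a = -60126*71916 = -4324021416)
a/((-92)²) = -4324021416/((-92)²) = -4324021416/8464 = -4324021416*1/8464 = -540502677/1058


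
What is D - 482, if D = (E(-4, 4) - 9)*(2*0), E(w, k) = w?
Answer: -482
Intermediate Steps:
D = 0 (D = (-4 - 9)*(2*0) = -13*0 = 0)
D - 482 = 0 - 482 = -482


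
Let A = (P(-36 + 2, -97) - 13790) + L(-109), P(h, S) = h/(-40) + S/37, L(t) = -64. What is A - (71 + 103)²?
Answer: -32657511/740 ≈ -44132.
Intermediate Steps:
P(h, S) = -h/40 + S/37 (P(h, S) = h*(-1/40) + S*(1/37) = -h/40 + S/37)
A = -10253271/740 (A = ((-(-36 + 2)/40 + (1/37)*(-97)) - 13790) - 64 = ((-1/40*(-34) - 97/37) - 13790) - 64 = ((17/20 - 97/37) - 13790) - 64 = (-1311/740 - 13790) - 64 = -10205911/740 - 64 = -10253271/740 ≈ -13856.)
A - (71 + 103)² = -10253271/740 - (71 + 103)² = -10253271/740 - 1*174² = -10253271/740 - 1*30276 = -10253271/740 - 30276 = -32657511/740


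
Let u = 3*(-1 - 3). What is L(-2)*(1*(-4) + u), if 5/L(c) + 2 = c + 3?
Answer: 80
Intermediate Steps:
L(c) = 5/(1 + c) (L(c) = 5/(-2 + (c + 3)) = 5/(-2 + (3 + c)) = 5/(1 + c))
u = -12 (u = 3*(-4) = -12)
L(-2)*(1*(-4) + u) = (5/(1 - 2))*(1*(-4) - 12) = (5/(-1))*(-4 - 12) = (5*(-1))*(-16) = -5*(-16) = 80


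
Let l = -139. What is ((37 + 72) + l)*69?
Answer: -2070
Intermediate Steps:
((37 + 72) + l)*69 = ((37 + 72) - 139)*69 = (109 - 139)*69 = -30*69 = -2070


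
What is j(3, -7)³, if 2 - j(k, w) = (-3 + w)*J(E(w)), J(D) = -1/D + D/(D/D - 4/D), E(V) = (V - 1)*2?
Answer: -1009027027/512 ≈ -1.9708e+6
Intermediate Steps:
E(V) = -2 + 2*V (E(V) = (-1 + V)*2 = -2 + 2*V)
J(D) = -1/D + D/(1 - 4/D)
j(k, w) = 2 - (-3 + w)*(6 + (-2 + 2*w)³ - 2*w)/((-6 + 2*w)*(-2 + 2*w)) (j(k, w) = 2 - (-3 + w)*(4 + (-2 + 2*w)³ - (-2 + 2*w))/((-2 + 2*w)*(-4 + (-2 + 2*w))) = 2 - (-3 + w)*(4 + (-2 + 2*w)³ + (2 - 2*w))/((-2 + 2*w)*(-6 + 2*w)) = 2 - (-3 + w)*(6 + (-2 + 2*w)³ - 2*w)/((-2 + 2*w)*(-6 + 2*w)) = 2 - (-3 + w)*(6 + (-2 + 2*w)³ - 2*w)/((-6 + 2*w)*(-2 + 2*w)))
j(3, -7)³ = ((-3 - 7*(-7) - 4*(-7)³ + 12*(-7)²)/(2*(-1 - 7)))³ = ((½)*(-3 + 49 - 4*(-343) + 12*49)/(-8))³ = ((½)*(-⅛)*(-3 + 49 + 1372 + 588))³ = ((½)*(-⅛)*2006)³ = (-1003/8)³ = -1009027027/512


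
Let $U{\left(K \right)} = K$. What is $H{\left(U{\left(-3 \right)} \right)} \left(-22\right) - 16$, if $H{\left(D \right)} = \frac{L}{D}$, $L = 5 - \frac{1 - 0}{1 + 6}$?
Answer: $\frac{412}{21} \approx 19.619$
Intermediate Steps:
$L = \frac{34}{7}$ ($L = 5 - \frac{1 + 0}{7} = 5 - 1 \cdot \frac{1}{7} = 5 - \frac{1}{7} = \frac{34}{7} \approx 4.8571$)
$H{\left(D \right)} = \frac{34}{7 D}$
$H{\left(U{\left(-3 \right)} \right)} \left(-22\right) - 16 = \frac{34}{7 \left(-3\right)} \left(-22\right) - 16 = \frac{34}{7} \left(- \frac{1}{3}\right) \left(-22\right) - 16 = \left(- \frac{34}{21}\right) \left(-22\right) - 16 = \frac{748}{21} - 16 = \frac{412}{21}$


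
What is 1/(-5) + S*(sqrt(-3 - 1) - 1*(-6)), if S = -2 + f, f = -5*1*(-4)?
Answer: 539/5 + 36*I ≈ 107.8 + 36.0*I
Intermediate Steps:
f = 20 (f = -5*(-4) = 20)
S = 18 (S = -2 + 20 = 18)
1/(-5) + S*(sqrt(-3 - 1) - 1*(-6)) = 1/(-5) + 18*(sqrt(-3 - 1) - 1*(-6)) = -1/5 + 18*(sqrt(-4) + 6) = -1/5 + 18*(2*I + 6) = -1/5 + 18*(6 + 2*I) = -1/5 + (108 + 36*I) = 539/5 + 36*I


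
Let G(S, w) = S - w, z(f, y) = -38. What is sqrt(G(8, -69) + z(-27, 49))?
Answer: sqrt(39) ≈ 6.2450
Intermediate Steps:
sqrt(G(8, -69) + z(-27, 49)) = sqrt((8 - 1*(-69)) - 38) = sqrt((8 + 69) - 38) = sqrt(77 - 38) = sqrt(39)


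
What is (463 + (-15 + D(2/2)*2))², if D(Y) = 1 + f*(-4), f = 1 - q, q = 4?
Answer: 224676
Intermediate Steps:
f = -3 (f = 1 - 1*4 = 1 - 4 = -3)
D(Y) = 13 (D(Y) = 1 - 3*(-4) = 1 + 12 = 13)
(463 + (-15 + D(2/2)*2))² = (463 + (-15 + 13*2))² = (463 + (-15 + 26))² = (463 + 11)² = 474² = 224676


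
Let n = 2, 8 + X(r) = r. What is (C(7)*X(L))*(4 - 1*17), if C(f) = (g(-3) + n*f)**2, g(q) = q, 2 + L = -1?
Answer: 17303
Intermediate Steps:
L = -3 (L = -2 - 1 = -3)
X(r) = -8 + r
C(f) = (-3 + 2*f)**2
(C(7)*X(L))*(4 - 1*17) = ((-3 + 2*7)**2*(-8 - 3))*(4 - 1*17) = ((-3 + 14)**2*(-11))*(4 - 17) = (11**2*(-11))*(-13) = (121*(-11))*(-13) = -1331*(-13) = 17303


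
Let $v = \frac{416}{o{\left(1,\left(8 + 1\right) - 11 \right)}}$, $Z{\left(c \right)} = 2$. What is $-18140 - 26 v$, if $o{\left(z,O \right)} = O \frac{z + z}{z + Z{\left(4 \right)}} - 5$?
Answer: $- \frac{312212}{19} \approx -16432.0$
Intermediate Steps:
$o{\left(z,O \right)} = -5 + \frac{2 O z}{2 + z}$ ($o{\left(z,O \right)} = O \frac{z + z}{z + 2} - 5 = O \frac{2 z}{2 + z} - 5 = \frac{2 O z}{2 + z} - 5 = -5 + \frac{2 O z}{2 + z}$)
$v = - \frac{1248}{19}$ ($v = \frac{416}{\frac{1}{2 + 1} \left(-10 - 5 + 2 \left(\left(8 + 1\right) - 11\right) 1\right)} = \frac{416}{\frac{1}{3} \left(-10 - 5 + 2 \left(9 - 11\right) 1\right)} = \frac{416}{\frac{1}{3} \left(-10 - 5 + 2 \left(-2\right) 1\right)} = \frac{416}{\frac{1}{3} \left(-10 - 5 - 4\right)} = \frac{416}{\frac{1}{3} \left(-19\right)} = \frac{416}{- \frac{19}{3}} = 416 \left(- \frac{3}{19}\right) = - \frac{1248}{19} \approx -65.684$)
$-18140 - 26 v = -18140 - 26 \left(- \frac{1248}{19}\right) = -18140 - - \frac{32448}{19} = -18140 + \frac{32448}{19} = - \frac{312212}{19}$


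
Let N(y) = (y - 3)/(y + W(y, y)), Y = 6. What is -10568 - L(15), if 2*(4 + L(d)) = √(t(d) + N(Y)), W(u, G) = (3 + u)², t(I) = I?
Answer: -10564 - √3161/29 ≈ -10566.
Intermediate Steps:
N(y) = (-3 + y)/(y + (3 + y)²) (N(y) = (y - 3)/(y + (3 + y)²) = (-3 + y)/(y + (3 + y)²))
L(d) = -4 + √(1/29 + d)/2 (L(d) = -4 + √(d + (-3 + 6)/(6 + (3 + 6)²))/2 = -4 + √(d + 3/(6 + 9²))/2 = -4 + √(d + 3/(6 + 81))/2 = -4 + √(d + 3/87)/2 = -4 + √(d + (1/87)*3)/2 = -4 + √(d + 1/29)/2 = -4 + √(1/29 + d)/2)
-10568 - L(15) = -10568 - (-4 + √(29 + 841*15)/58) = -10568 - (-4 + √(29 + 12615)/58) = -10568 - (-4 + √12644/58) = -10568 - (-4 + (2*√3161)/58) = -10568 - (-4 + √3161/29) = -10568 + (4 - √3161/29) = -10564 - √3161/29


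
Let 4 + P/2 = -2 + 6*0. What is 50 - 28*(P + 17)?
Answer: -90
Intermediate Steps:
P = -12 (P = -8 + 2*(-2 + 6*0) = -8 + 2*(-2 + 0) = -8 + 2*(-2) = -8 - 4 = -12)
50 - 28*(P + 17) = 50 - 28*(-12 + 17) = 50 - 28*5 = 50 - 140 = -90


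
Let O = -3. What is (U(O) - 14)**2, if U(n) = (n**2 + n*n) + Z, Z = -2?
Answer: 4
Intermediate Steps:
U(n) = -2 + 2*n**2 (U(n) = (n**2 + n*n) - 2 = (n**2 + n**2) - 2 = 2*n**2 - 2 = -2 + 2*n**2)
(U(O) - 14)**2 = ((-2 + 2*(-3)**2) - 14)**2 = ((-2 + 2*9) - 14)**2 = ((-2 + 18) - 14)**2 = (16 - 14)**2 = 2**2 = 4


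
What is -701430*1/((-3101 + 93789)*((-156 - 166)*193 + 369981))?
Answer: -70143/2791694048 ≈ -2.5126e-5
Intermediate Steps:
-701430*1/((-3101 + 93789)*((-156 - 166)*193 + 369981)) = -701430*1/(90688*(-322*193 + 369981)) = -701430*1/(90688*(-62146 + 369981)) = -701430/(307835*90688) = -701430/27916940480 = -701430*1/27916940480 = -70143/2791694048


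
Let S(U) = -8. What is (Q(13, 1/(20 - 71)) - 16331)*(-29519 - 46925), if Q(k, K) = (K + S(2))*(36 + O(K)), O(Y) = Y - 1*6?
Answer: 3294911609648/2601 ≈ 1.2668e+9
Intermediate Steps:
O(Y) = -6 + Y (O(Y) = Y - 6 = -6 + Y)
Q(k, K) = (-8 + K)*(30 + K) (Q(k, K) = (K - 8)*(36 + (-6 + K)) = (-8 + K)*(30 + K))
(Q(13, 1/(20 - 71)) - 16331)*(-29519 - 46925) = ((-240 + (1/(20 - 71))**2 + 22/(20 - 71)) - 16331)*(-29519 - 46925) = ((-240 + (1/(-51))**2 + 22/(-51)) - 16331)*(-76444) = ((-240 + (-1/51)**2 + 22*(-1/51)) - 16331)*(-76444) = ((-240 + 1/2601 - 22/51) - 16331)*(-76444) = (-625361/2601 - 16331)*(-76444) = -43102292/2601*(-76444) = 3294911609648/2601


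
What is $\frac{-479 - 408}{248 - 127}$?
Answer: $- \frac{887}{121} \approx -7.3306$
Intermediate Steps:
$\frac{-479 - 408}{248 - 127} = - \frac{887}{121}$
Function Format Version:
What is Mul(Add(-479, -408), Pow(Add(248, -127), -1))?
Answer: Rational(-887, 121) ≈ -7.3306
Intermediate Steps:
Mul(Add(-479, -408), Pow(Add(248, -127), -1)) = Mul(-887, Pow(121, -1)) = Mul(-887, Rational(1, 121)) = Rational(-887, 121)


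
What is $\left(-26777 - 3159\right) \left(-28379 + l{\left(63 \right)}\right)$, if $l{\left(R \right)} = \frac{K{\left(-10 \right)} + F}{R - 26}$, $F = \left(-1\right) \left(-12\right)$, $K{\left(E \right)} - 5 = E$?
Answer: $\frac{31433278976}{37} \approx 8.4955 \cdot 10^{8}$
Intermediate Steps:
$K{\left(E \right)} = 5 + E$
$F = 12$
$l{\left(R \right)} = \frac{7}{-26 + R}$ ($l{\left(R \right)} = \frac{\left(5 - 10\right) + 12}{R - 26} = \frac{-5 + 12}{-26 + R} = \frac{7}{-26 + R}$)
$\left(-26777 - 3159\right) \left(-28379 + l{\left(63 \right)}\right) = \left(-26777 - 3159\right) \left(-28379 + \frac{7}{-26 + 63}\right) = - 29936 \left(-28379 + \frac{7}{37}\right) = \left(-29936\right) \left(- \frac{1050016}{37}\right) = \frac{31433278976}{37}$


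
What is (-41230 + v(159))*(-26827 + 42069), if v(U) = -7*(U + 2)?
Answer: -645605394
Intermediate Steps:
v(U) = -14 - 7*U (v(U) = -7*(2 + U) = -14 - 7*U)
(-41230 + v(159))*(-26827 + 42069) = (-41230 + (-14 - 7*159))*(-26827 + 42069) = (-41230 + (-14 - 1113))*15242 = (-41230 - 1127)*15242 = -42357*15242 = -645605394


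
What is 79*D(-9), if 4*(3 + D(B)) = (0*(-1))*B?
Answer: -237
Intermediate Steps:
D(B) = -3 (D(B) = -3 + ((0*(-1))*B)/4 = -3 + (0*B)/4 = -3 + (¼)*0 = -3 + 0 = -3)
79*D(-9) = 79*(-3) = -237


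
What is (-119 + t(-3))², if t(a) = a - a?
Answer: 14161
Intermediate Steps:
t(a) = 0
(-119 + t(-3))² = (-119 + 0)² = (-119)² = 14161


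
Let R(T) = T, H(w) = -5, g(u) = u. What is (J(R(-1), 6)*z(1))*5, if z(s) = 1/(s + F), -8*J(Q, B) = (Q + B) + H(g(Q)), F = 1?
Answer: 0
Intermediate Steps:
J(Q, B) = 5/8 - B/8 - Q/8 (J(Q, B) = -((Q + B) - 5)/8 = -((B + Q) - 5)/8 = -(-5 + B + Q)/8 = 5/8 - B/8 - Q/8)
z(s) = 1/(1 + s) (z(s) = 1/(s + 1) = 1/(1 + s))
(J(R(-1), 6)*z(1))*5 = ((5/8 - 1/8*6 - 1/8*(-1))/(1 + 1))*5 = ((5/8 - 3/4 + 1/8)/2)*5 = (0*(1/2))*5 = 0*5 = 0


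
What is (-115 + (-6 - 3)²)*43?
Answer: -1462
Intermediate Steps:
(-115 + (-6 - 3)²)*43 = (-115 + (-9)²)*43 = (-115 + 81)*43 = -34*43 = -1462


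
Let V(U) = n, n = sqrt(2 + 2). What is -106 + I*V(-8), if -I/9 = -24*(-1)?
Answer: -538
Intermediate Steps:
I = -216 (I = -(-216)*(-1) = -9*24 = -216)
n = 2 (n = sqrt(4) = 2)
V(U) = 2
-106 + I*V(-8) = -106 - 216*2 = -106 - 432 = -538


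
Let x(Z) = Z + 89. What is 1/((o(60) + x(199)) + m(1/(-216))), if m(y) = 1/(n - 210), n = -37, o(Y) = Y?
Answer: 247/85955 ≈ 0.0028736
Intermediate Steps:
x(Z) = 89 + Z
m(y) = -1/247 (m(y) = 1/(-37 - 210) = 1/(-247) = -1/247)
1/((o(60) + x(199)) + m(1/(-216))) = 1/((60 + (89 + 199)) - 1/247) = 1/((60 + 288) - 1/247) = 1/(348 - 1/247) = 1/(85955/247) = 247/85955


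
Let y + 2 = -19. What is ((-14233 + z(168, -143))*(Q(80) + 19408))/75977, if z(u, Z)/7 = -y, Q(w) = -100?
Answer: -271972488/75977 ≈ -3579.7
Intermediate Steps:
y = -21 (y = -2 - 19 = -21)
z(u, Z) = 147 (z(u, Z) = 7*(-1*(-21)) = 7*21 = 147)
((-14233 + z(168, -143))*(Q(80) + 19408))/75977 = ((-14233 + 147)*(-100 + 19408))/75977 = -14086*19308*(1/75977) = -271972488*1/75977 = -271972488/75977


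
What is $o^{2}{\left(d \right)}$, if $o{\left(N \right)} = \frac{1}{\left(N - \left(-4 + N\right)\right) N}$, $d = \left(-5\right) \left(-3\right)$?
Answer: $\frac{1}{3600} \approx 0.00027778$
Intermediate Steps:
$d = 15$
$o{\left(N \right)} = \frac{1}{4 N}$
$o^{2}{\left(d \right)} = \left(\frac{1}{4 \cdot 15}\right)^{2} = \left(\frac{1}{4} \cdot \frac{1}{15}\right)^{2} = \left(\frac{1}{60}\right)^{2} = \frac{1}{3600}$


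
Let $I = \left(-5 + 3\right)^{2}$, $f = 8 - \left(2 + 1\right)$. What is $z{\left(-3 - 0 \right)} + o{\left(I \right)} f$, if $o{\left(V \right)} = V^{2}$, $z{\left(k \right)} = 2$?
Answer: $82$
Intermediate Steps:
$f = 5$ ($f = 8 - 3 = 5$)
$I = 4$ ($I = \left(-2\right)^{2} = 4$)
$z{\left(-3 - 0 \right)} + o{\left(I \right)} f = 2 + 4^{2} \cdot 5 = 2 + 16 \cdot 5 = 2 + 80 = 82$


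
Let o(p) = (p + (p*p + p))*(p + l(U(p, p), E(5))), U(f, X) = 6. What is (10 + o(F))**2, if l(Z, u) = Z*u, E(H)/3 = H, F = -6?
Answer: 4104676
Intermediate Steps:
E(H) = 3*H
o(p) = (90 + p)*(p**2 + 2*p) (o(p) = (p + (p*p + p))*(p + 6*(3*5)) = (p + (p**2 + p))*(p + 6*15) = (p + (p + p**2))*(p + 90) = (p**2 + 2*p)*(90 + p) = (90 + p)*(p**2 + 2*p))
(10 + o(F))**2 = (10 - 6*(180 + (-6)**2 + 92*(-6)))**2 = (10 - 6*(180 + 36 - 552))**2 = (10 - 6*(-336))**2 = (10 + 2016)**2 = 2026**2 = 4104676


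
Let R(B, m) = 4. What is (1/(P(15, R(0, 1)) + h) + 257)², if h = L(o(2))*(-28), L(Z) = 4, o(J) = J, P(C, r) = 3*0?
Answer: 828461089/12544 ≈ 66044.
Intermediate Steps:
P(C, r) = 0
h = -112 (h = 4*(-28) = -112)
(1/(P(15, R(0, 1)) + h) + 257)² = (1/(0 - 112) + 257)² = (1/(-112) + 257)² = (-1/112 + 257)² = (28783/112)² = 828461089/12544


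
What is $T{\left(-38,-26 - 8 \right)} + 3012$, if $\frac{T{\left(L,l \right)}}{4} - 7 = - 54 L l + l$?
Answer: $-276168$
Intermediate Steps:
$T{\left(L,l \right)} = 28 + 4 l - 216 L l$ ($T{\left(L,l \right)} = 28 + 4 \left(- 54 L l + l\right) = 28 + 4 \left(l - 54 L l\right) = 28 - \left(- 4 l + 216 L l\right) = 28 + 4 l - 216 L l$)
$T{\left(-38,-26 - 8 \right)} + 3012 = \left(28 + 4 \left(-26 - 8\right) - - 8208 \left(-26 - 8\right)\right) + 3012 = \left(28 + 4 \left(-34\right) - \left(-8208\right) \left(-34\right)\right) + 3012 = \left(28 - 136 - 279072\right) + 3012 = -279180 + 3012 = -276168$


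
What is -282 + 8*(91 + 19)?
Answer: 598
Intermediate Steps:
-282 + 8*(91 + 19) = -282 + 8*110 = -282 + 880 = 598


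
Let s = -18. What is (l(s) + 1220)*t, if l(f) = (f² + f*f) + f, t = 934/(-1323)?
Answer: -1727900/1323 ≈ -1306.0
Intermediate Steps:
t = -934/1323 (t = 934*(-1/1323) = -934/1323 ≈ -0.70597)
l(f) = f + 2*f² (l(f) = (f² + f²) + f = 2*f² + f = f + 2*f²)
(l(s) + 1220)*t = (-18*(1 + 2*(-18)) + 1220)*(-934/1323) = (-18*(1 - 36) + 1220)*(-934/1323) = (-18*(-35) + 1220)*(-934/1323) = (630 + 1220)*(-934/1323) = 1850*(-934/1323) = -1727900/1323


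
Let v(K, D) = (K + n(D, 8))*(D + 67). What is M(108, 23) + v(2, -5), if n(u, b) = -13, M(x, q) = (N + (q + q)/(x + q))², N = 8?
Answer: -10506966/17161 ≈ -612.26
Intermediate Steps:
M(x, q) = (8 + 2*q/(q + x))² (M(x, q) = (8 + (q + q)/(x + q))² = (8 + (2*q)/(q + x))² = (8 + 2*q/(q + x))²)
v(K, D) = (-13 + K)*(67 + D) (v(K, D) = (K - 13)*(D + 67) = (-13 + K)*(67 + D))
M(108, 23) + v(2, -5) = 4*(4*108 + 5*23)²/(23 + 108)² + (-871 - 13*(-5) + 67*2 - 5*2) = 4*(432 + 115)²/131² + (-871 + 65 + 134 - 10) = 4*(1/17161)*547² - 682 = 4*(1/17161)*299209 - 682 = 1196836/17161 - 682 = -10506966/17161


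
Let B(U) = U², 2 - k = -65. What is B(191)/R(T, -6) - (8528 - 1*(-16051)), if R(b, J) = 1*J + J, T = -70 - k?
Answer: -331429/12 ≈ -27619.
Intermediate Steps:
k = 67 (k = 2 - 1*(-65) = 2 + 65 = 67)
T = -137 (T = -70 - 1*67 = -70 - 67 = -137)
R(b, J) = 2*J (R(b, J) = J + J = 2*J)
B(191)/R(T, -6) - (8528 - 1*(-16051)) = 191²/((2*(-6))) - (8528 - 1*(-16051)) = 36481/(-12) - (8528 + 16051) = 36481*(-1/12) - 1*24579 = -36481/12 - 24579 = -331429/12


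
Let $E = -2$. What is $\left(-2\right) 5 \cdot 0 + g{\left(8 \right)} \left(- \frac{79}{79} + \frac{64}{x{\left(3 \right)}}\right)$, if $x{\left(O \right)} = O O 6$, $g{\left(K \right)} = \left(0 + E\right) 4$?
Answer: $- \frac{40}{27} \approx -1.4815$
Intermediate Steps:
$g{\left(K \right)} = -8$ ($g{\left(K \right)} = \left(0 - 2\right) 4 = \left(-2\right) 4 = -8$)
$x{\left(O \right)} = 6 O^{2}$ ($x{\left(O \right)} = O^{2} \cdot 6 = 6 O^{2}$)
$\left(-2\right) 5 \cdot 0 + g{\left(8 \right)} \left(- \frac{79}{79} + \frac{64}{x{\left(3 \right)}}\right) = \left(-2\right) 5 \cdot 0 - 8 \left(- \frac{79}{79} + \frac{64}{6 \cdot 3^{2}}\right) = \left(-10\right) 0 - 8 \left(\left(-79\right) \frac{1}{79} + \frac{64}{6 \cdot 9}\right) = 0 - 8 \left(-1 + \frac{64}{54}\right) = 0 - 8 \left(-1 + 64 \cdot \frac{1}{54}\right) = 0 - 8 \left(-1 + \frac{32}{27}\right) = 0 - \frac{40}{27} = - \frac{40}{27}$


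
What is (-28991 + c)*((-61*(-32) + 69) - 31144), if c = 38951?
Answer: -290065080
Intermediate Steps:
(-28991 + c)*((-61*(-32) + 69) - 31144) = (-28991 + 38951)*((-61*(-32) + 69) - 31144) = 9960*((1952 + 69) - 31144) = 9960*(2021 - 31144) = 9960*(-29123) = -290065080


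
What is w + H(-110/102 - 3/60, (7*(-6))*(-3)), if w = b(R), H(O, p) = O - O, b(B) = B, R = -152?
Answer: -152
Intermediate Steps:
H(O, p) = 0
w = -152
w + H(-110/102 - 3/60, (7*(-6))*(-3)) = -152 + 0 = -152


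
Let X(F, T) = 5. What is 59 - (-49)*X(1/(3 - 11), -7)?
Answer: 304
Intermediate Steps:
59 - (-49)*X(1/(3 - 11), -7) = 59 - (-49)*5 = 59 - 49*(-5) = 59 + 245 = 304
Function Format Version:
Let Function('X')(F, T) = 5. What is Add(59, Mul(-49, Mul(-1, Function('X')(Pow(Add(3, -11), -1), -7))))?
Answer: 304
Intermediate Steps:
Add(59, Mul(-49, Mul(-1, Function('X')(Pow(Add(3, -11), -1), -7)))) = Add(59, Mul(-49, Mul(-1, 5))) = Add(59, Mul(-49, -5)) = Add(59, 245) = 304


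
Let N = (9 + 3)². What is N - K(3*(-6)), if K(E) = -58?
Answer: 202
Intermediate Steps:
N = 144 (N = 12² = 144)
N - K(3*(-6)) = 144 - 1*(-58) = 144 + 58 = 202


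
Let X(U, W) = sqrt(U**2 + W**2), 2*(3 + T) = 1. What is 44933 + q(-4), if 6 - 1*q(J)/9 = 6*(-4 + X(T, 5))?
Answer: 45203 - 135*sqrt(5) ≈ 44901.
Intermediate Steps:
T = -5/2 (T = -3 + (1/2)*1 = -3 + 1/2 = -5/2 ≈ -2.5000)
q(J) = 270 - 135*sqrt(5) (q(J) = 54 - 54*(-4 + sqrt((-5/2)**2 + 5**2)) = 54 - 54*(-4 + sqrt(25/4 + 25)) = 54 - 54*(-4 + sqrt(125/4)) = 54 - 54*(-4 + 5*sqrt(5)/2) = 54 - 9*(-24 + 15*sqrt(5)) = 54 + (216 - 135*sqrt(5)) = 270 - 135*sqrt(5))
44933 + q(-4) = 44933 + (270 - 135*sqrt(5)) = 45203 - 135*sqrt(5)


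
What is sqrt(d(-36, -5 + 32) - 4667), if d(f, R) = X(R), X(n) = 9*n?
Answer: 2*I*sqrt(1106) ≈ 66.513*I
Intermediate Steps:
d(f, R) = 9*R
sqrt(d(-36, -5 + 32) - 4667) = sqrt(9*(-5 + 32) - 4667) = sqrt(9*27 - 4667) = sqrt(243 - 4667) = sqrt(-4424) = 2*I*sqrt(1106)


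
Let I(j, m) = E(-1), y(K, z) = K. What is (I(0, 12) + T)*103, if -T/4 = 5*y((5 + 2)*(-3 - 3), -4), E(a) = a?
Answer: 86417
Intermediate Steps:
T = 840 (T = -20*(5 + 2)*(-3 - 3) = -20*7*(-6) = -20*(-42) = -4*(-210) = 840)
I(j, m) = -1
(I(0, 12) + T)*103 = (-1 + 840)*103 = 839*103 = 86417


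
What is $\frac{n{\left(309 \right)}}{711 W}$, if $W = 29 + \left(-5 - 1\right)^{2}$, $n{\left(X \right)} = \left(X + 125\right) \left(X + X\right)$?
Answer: $\frac{89404}{15405} \approx 5.8036$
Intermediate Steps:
$n{\left(X \right)} = 2 X \left(125 + X\right)$ ($n{\left(X \right)} = \left(125 + X\right) 2 X = 2 X \left(125 + X\right)$)
$W = 65$ ($W = 29 + \left(-6\right)^{2} = 29 + 36 = 65$)
$\frac{n{\left(309 \right)}}{711 W} = \frac{2 \cdot 309 \left(125 + 309\right)}{711 \cdot 65} = \frac{2 \cdot 309 \cdot 434}{46215} = 268212 \cdot \frac{1}{46215} = \frac{89404}{15405}$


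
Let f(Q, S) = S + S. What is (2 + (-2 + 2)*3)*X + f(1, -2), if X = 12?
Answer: 20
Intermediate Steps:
f(Q, S) = 2*S
(2 + (-2 + 2)*3)*X + f(1, -2) = (2 + (-2 + 2)*3)*12 + 2*(-2) = (2 + 0*3)*12 - 4 = (2 + 0)*12 - 4 = 2*12 - 4 = 24 - 4 = 20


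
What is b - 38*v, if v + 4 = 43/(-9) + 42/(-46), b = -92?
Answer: 57184/207 ≈ 276.25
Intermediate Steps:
v = -2006/207 (v = -4 + (43/(-9) + 42/(-46)) = -4 + (43*(-⅑) + 42*(-1/46)) = -4 + (-43/9 - 21/23) = -4 - 1178/207 = -2006/207 ≈ -9.6908)
b - 38*v = -92 - 38*(-2006/207) = -92 + 76228/207 = 57184/207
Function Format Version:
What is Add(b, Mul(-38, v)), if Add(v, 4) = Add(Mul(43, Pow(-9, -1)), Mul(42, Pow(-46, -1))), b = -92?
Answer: Rational(57184, 207) ≈ 276.25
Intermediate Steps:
v = Rational(-2006, 207) (v = Add(-4, Add(Mul(43, Pow(-9, -1)), Mul(42, Pow(-46, -1)))) = Add(-4, Add(Mul(43, Rational(-1, 9)), Mul(42, Rational(-1, 46)))) = Add(-4, Add(Rational(-43, 9), Rational(-21, 23))) = Add(-4, Rational(-1178, 207)) = Rational(-2006, 207) ≈ -9.6908)
Add(b, Mul(-38, v)) = Add(-92, Mul(-38, Rational(-2006, 207))) = Add(-92, Rational(76228, 207)) = Rational(57184, 207)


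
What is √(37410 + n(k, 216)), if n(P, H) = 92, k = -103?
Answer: √37502 ≈ 193.65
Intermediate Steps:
√(37410 + n(k, 216)) = √(37410 + 92) = √37502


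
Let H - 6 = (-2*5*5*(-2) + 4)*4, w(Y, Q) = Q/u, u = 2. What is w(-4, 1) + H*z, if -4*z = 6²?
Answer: -7595/2 ≈ -3797.5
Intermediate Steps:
w(Y, Q) = Q/2
H = 422 (H = 6 + (-2*5*5*(-2) + 4)*4 = 6 + (-50*(-2) + 4)*4 = 6 + (-2*(-50) + 4)*4 = 6 + (100 + 4)*4 = 6 + 104*4 = 6 + 416 = 422)
z = -9 (z = -¼*6² = -¼*36 = -9)
w(-4, 1) + H*z = (½)*1 + 422*(-9) = ½ - 3798 = -7595/2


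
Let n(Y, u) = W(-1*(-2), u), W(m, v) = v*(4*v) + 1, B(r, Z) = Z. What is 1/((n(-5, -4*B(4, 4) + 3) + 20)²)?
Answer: 1/485809 ≈ 2.0584e-6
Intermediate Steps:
W(m, v) = 1 + 4*v² (W(m, v) = 4*v² + 1 = 1 + 4*v²)
n(Y, u) = 1 + 4*u²
1/((n(-5, -4*B(4, 4) + 3) + 20)²) = 1/(((1 + 4*(-4*4 + 3)²) + 20)²) = 1/(((1 + 4*(-16 + 3)²) + 20)²) = 1/(((1 + 4*(-13)²) + 20)²) = 1/(((1 + 4*169) + 20)²) = 1/(((1 + 676) + 20)²) = 1/((677 + 20)²) = 1/(697²) = 1/485809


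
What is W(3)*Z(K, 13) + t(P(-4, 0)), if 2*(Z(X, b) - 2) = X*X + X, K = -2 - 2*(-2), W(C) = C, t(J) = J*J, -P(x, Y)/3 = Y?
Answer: 15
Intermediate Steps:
P(x, Y) = -3*Y
t(J) = J**2
K = 2 (K = -2 + 4 = 2)
Z(X, b) = 2 + X/2 + X**2/2 (Z(X, b) = 2 + (X*X + X)/2 = 2 + (X**2 + X)/2 = 2 + (X + X**2)/2 = 2 + (X/2 + X**2/2) = 2 + X/2 + X**2/2)
W(3)*Z(K, 13) + t(P(-4, 0)) = 3*(2 + (1/2)*2 + (1/2)*2**2) + (-3*0)**2 = 3*(2 + 1 + (1/2)*4) + 0**2 = 3*(2 + 1 + 2) + 0 = 3*5 + 0 = 15 + 0 = 15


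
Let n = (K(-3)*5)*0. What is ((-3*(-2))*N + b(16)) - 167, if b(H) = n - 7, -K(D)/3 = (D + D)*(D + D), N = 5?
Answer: -144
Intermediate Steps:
K(D) = -12*D² (K(D) = -3*(D + D)*(D + D) = -3*2*D*2*D = -12*D²)
n = 0 (n = (-12*(-3)²*5)*0 = (-12*9*5)*0 = -108*5*0 = -540*0 = 0)
b(H) = -7 (b(H) = 0 - 7 = -7)
((-3*(-2))*N + b(16)) - 167 = (-3*(-2)*5 - 7) - 167 = (6*5 - 7) - 167 = (30 - 7) - 167 = 23 - 167 = -144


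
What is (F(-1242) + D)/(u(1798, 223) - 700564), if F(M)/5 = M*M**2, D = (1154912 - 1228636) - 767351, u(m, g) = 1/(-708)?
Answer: 6782755768620/495999313 ≈ 13675.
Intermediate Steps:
u(m, g) = -1/708
D = -841075 (D = -73724 - 767351 = -841075)
F(M) = 5*M**3 (F(M) = 5*(M*M**2) = 5*M**3)
(F(-1242) + D)/(u(1798, 223) - 700564) = (5*(-1242)**3 - 841075)/(-1/708 - 700564) = (5*(-1915864488) - 841075)/(-495999313/708) = (-9579322440 - 841075)*(-708/495999313) = -9580163515*(-708/495999313) = 6782755768620/495999313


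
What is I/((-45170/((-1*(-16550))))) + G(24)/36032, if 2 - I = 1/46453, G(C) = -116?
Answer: -1391135055029/1890132434608 ≈ -0.73600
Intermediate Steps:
I = 92905/46453 (I = 2 - 1/46453 = 92905/46453 ≈ 2.0000)
I/((-45170/((-1*(-16550))))) + G(24)/36032 = 92905/(46453*((-45170/((-1*(-16550)))))) - 116/36032 = 92905/(46453*((-45170/16550))) - 116*1/36032 = 92905/(46453*((-45170*1/16550))) - 29/9008 = 92905/(46453*(-4517/1655)) - 29/9008 = (92905/46453)*(-1655/4517) - 29/9008 = -153757775/209828201 - 29/9008 = -1391135055029/1890132434608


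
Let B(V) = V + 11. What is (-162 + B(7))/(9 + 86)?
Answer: -144/95 ≈ -1.5158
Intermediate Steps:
B(V) = 11 + V
(-162 + B(7))/(9 + 86) = (-162 + (11 + 7))/(9 + 86) = (-162 + 18)/95 = -144*1/95 = -144/95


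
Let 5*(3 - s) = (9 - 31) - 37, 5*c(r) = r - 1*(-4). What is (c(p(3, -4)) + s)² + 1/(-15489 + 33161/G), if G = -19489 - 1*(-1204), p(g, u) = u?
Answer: 1551073947251/7081238150 ≈ 219.04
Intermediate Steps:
c(r) = ⅘ + r/5 (c(r) = (r - 1*(-4))/5 = (r + 4)/5 = (4 + r)/5 = ⅘ + r/5)
G = -18285 (G = -19489 + 1204 = -18285)
s = 74/5 (s = 3 - ((9 - 31) - 37)/5 = 3 - (-22 - 37)/5 = 3 - ⅕*(-59) = 3 + 59/5 = 74/5 ≈ 14.800)
(c(p(3, -4)) + s)² + 1/(-15489 + 33161/G) = ((⅘ + (⅕)*(-4)) + 74/5)² + 1/(-15489 + 33161/(-18285)) = ((⅘ - ⅘) + 74/5)² + 1/(-15489 + 33161*(-1/18285)) = (0 + 74/5)² + 1/(-15489 - 33161/18285) = (74/5)² + 1/(-283249526/18285) = 5476/25 - 18285/283249526 = 1551073947251/7081238150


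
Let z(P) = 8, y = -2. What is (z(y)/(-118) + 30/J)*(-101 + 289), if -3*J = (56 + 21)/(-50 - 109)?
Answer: 158668616/4543 ≈ 34926.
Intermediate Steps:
J = 77/477 (J = -(56 + 21)/(3*(-50 - 109)) = -77/(3*(-159)) = -77*(-1)/(3*159) = -1/3*(-77/159) = 77/477 ≈ 0.16143)
(z(y)/(-118) + 30/J)*(-101 + 289) = (8/(-118) + 30/(77/477))*(-101 + 289) = (8*(-1/118) + 30*(477/77))*188 = (-4/59 + 14310/77)*188 = (843982/4543)*188 = 158668616/4543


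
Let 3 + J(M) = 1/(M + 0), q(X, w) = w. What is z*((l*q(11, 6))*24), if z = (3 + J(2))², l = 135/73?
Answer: 4860/73 ≈ 66.575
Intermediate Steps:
J(M) = -3 + 1/M (J(M) = -3 + 1/(M + 0) = -3 + 1/M)
l = 135/73 (l = 135*(1/73) = 135/73 ≈ 1.8493)
z = ¼ (z = (3 + (-3 + 1/2))² = (3 + (-3 + ½))² = (3 - 5/2)² = (½)² = ¼ ≈ 0.25000)
z*((l*q(11, 6))*24) = (((135/73)*6)*24)/4 = ((810/73)*24)/4 = (¼)*(19440/73) = 4860/73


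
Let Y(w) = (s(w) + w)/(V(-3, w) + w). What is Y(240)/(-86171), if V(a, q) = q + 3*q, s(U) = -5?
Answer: -47/20681040 ≈ -2.2726e-6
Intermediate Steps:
V(a, q) = 4*q
Y(w) = (-5 + w)/(5*w) (Y(w) = (-5 + w)/(4*w + w) = (-5 + w)/((5*w)) = (-5 + w)*(1/(5*w)) = (-5 + w)/(5*w))
Y(240)/(-86171) = ((1/5)*(-5 + 240)/240)/(-86171) = ((1/5)*(1/240)*235)*(-1/86171) = (47/240)*(-1/86171) = -47/20681040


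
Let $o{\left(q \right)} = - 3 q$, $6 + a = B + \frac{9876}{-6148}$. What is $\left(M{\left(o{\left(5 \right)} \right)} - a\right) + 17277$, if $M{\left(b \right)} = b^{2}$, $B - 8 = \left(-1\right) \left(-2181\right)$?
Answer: $\frac{23547772}{1537} \approx 15321.0$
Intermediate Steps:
$B = 2189$ ($B = 8 - -2181 = 8 + 2181 = 2189$)
$a = \frac{3352802}{1537}$ ($a = -6 + \left(2189 + \frac{9876}{-6148}\right) = -6 + \left(2189 + 9876 \left(- \frac{1}{6148}\right)\right) = -6 + \left(2189 - \frac{2469}{1537}\right) = -6 + \frac{3362024}{1537} = \frac{3352802}{1537} \approx 2181.4$)
$\left(M{\left(o{\left(5 \right)} \right)} - a\right) + 17277 = \left(\left(\left(-3\right) 5\right)^{2} - \frac{3352802}{1537}\right) + 17277 = \left(\left(-15\right)^{2} - \frac{3352802}{1537}\right) + 17277 = \left(225 - \frac{3352802}{1537}\right) + 17277 = - \frac{3006977}{1537} + 17277 = \frac{23547772}{1537}$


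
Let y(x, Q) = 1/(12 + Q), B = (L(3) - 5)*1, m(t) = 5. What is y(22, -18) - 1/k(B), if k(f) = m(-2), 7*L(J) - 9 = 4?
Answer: -11/30 ≈ -0.36667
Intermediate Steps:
L(J) = 13/7 (L(J) = 9/7 + (⅐)*4 = 9/7 + 4/7 = 13/7)
B = -22/7 (B = (13/7 - 5)*1 = -22/7*1 = -22/7 ≈ -3.1429)
k(f) = 5
y(22, -18) - 1/k(B) = 1/(12 - 18) - 1/5 = 1/(-6) - 1*⅕ = -⅙ - ⅕ = -11/30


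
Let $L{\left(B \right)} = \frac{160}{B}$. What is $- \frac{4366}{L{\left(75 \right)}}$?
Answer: $- \frac{32745}{16} \approx -2046.6$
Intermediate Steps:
$- \frac{4366}{L{\left(75 \right)}} = - \frac{4366}{160 \cdot \frac{1}{75}} = - \frac{4366}{\frac{32}{15}} = \left(-4366\right) \frac{15}{32} = - \frac{32745}{16}$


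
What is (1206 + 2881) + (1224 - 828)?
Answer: 4483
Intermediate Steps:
(1206 + 2881) + (1224 - 828) = 4087 + 396 = 4483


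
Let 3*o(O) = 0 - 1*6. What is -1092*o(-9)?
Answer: 2184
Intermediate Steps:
o(O) = -2 (o(O) = (0 - 1*6)/3 = (0 - 6)/3 = (⅓)*(-6) = -2)
-1092*o(-9) = -1092*(-2) = 2184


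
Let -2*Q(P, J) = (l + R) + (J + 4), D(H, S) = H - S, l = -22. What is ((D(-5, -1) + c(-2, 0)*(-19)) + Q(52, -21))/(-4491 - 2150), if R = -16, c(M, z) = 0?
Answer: -47/13282 ≈ -0.0035386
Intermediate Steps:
Q(P, J) = 17 - J/2 (Q(P, J) = -((-22 - 16) + (J + 4))/2 = -(-38 + (4 + J))/2 = -(-34 + J)/2 = 17 - J/2)
((D(-5, -1) + c(-2, 0)*(-19)) + Q(52, -21))/(-4491 - 2150) = (((-5 - 1*(-1)) + 0*(-19)) + (17 - ½*(-21)))/(-4491 - 2150) = (((-5 + 1) + 0) + (17 + 21/2))/(-6641) = ((-4 + 0) + 55/2)*(-1/6641) = (-4 + 55/2)*(-1/6641) = (47/2)*(-1/6641) = -47/13282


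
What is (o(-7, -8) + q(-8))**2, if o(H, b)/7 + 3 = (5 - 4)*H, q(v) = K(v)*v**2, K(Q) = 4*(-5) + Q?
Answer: 3467044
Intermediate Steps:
K(Q) = -20 + Q
q(v) = v**2*(-20 + v) (q(v) = (-20 + v)*v**2 = v**2*(-20 + v))
o(H, b) = -21 + 7*H (o(H, b) = -21 + 7*((5 - 4)*H) = -21 + 7*(1*H) = -21 + 7*H)
(o(-7, -8) + q(-8))**2 = ((-21 + 7*(-7)) + (-8)**2*(-20 - 8))**2 = ((-21 - 49) + 64*(-28))**2 = (-70 - 1792)**2 = (-1862)**2 = 3467044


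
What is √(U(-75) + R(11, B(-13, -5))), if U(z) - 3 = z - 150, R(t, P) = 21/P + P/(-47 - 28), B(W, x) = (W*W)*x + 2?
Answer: 2*I*√104023671/1405 ≈ 14.518*I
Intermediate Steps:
B(W, x) = 2 + x*W² (B(W, x) = W²*x + 2 = x*W² + 2 = 2 + x*W²)
R(t, P) = 21/P - P/75 (R(t, P) = 21/P + P/(-75) = 21/P + P*(-1/75) = 21/P - P/75)
U(z) = -147 + z (U(z) = 3 + (z - 150) = 3 + (-150 + z) = -147 + z)
√(U(-75) + R(11, B(-13, -5))) = √((-147 - 75) + (21/(2 - 5*(-13)²) - (2 - 5*(-13)²)/75)) = √(-222 + (21/(2 - 5*169) - (2 - 5*169)/75)) = √(-222 + (21/(2 - 845) - (2 - 845)/75)) = √(-222 + (21/(-843) - 1/75*(-843))) = √(-222 + (21*(-1/843) + 281/25)) = √(-222 + (-7/281 + 281/25)) = √(-222 + 78786/7025) = √(-1480764/7025) = 2*I*√104023671/1405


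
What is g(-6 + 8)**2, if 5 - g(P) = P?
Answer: 9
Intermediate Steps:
g(P) = 5 - P
g(-6 + 8)**2 = (5 - (-6 + 8))**2 = (5 - 1*2)**2 = (5 - 2)**2 = 3**2 = 9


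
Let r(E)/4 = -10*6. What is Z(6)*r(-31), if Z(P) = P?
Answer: -1440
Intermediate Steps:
r(E) = -240 (r(E) = 4*(-10*6) = 4*(-60) = -240)
Z(6)*r(-31) = 6*(-240) = -1440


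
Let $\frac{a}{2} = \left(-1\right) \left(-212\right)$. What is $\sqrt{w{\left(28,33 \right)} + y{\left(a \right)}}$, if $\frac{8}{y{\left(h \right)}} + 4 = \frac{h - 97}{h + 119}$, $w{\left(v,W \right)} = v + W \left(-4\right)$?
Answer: $\frac{8 i \sqrt{628530}}{615} \approx 10.313 i$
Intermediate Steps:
$w{\left(v,W \right)} = v - 4 W$
$a = 424$ ($a = 2 \left(\left(-1\right) \left(-212\right)\right) = 2 \cdot 212 = 424$)
$y{\left(h \right)} = \frac{8}{-4 + \frac{-97 + h}{119 + h}}$ ($y{\left(h \right)} = \frac{8}{-4 + \frac{h - 97}{h + 119}} = \frac{8}{-4 + \frac{-97 + h}{119 + h}}$)
$\sqrt{w{\left(28,33 \right)} + y{\left(a \right)}} = \sqrt{\left(28 - 132\right) + \frac{8 \left(-119 - 424\right)}{3 \left(191 + 424\right)}} = \sqrt{\left(28 - 132\right) + \frac{8 \left(-119 - 424\right)}{3 \cdot 615}} = \sqrt{-104 + \frac{8}{3} \cdot \frac{1}{615} \left(-543\right)} = \sqrt{-104 - \frac{1448}{615}} = \sqrt{- \frac{65408}{615}} = \frac{8 i \sqrt{628530}}{615}$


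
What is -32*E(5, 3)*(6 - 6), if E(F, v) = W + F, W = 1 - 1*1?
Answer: 0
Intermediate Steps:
W = 0 (W = 1 - 1 = 0)
E(F, v) = F (E(F, v) = 0 + F = F)
-32*E(5, 3)*(6 - 6) = -160*(6 - 6) = -160*0 = -32*0 = 0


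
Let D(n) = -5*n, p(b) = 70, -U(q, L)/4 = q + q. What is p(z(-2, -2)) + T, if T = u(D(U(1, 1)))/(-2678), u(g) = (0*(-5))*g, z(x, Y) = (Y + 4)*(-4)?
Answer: 70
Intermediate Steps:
U(q, L) = -8*q (U(q, L) = -4*(q + q) = -8*q)
z(x, Y) = -16 - 4*Y (z(x, Y) = (4 + Y)*(-4) = -16 - 4*Y)
u(g) = 0 (u(g) = 0*g = 0)
T = 0 (T = 0/(-2678) = 0*(-1/2678) = 0)
p(z(-2, -2)) + T = 70 + 0 = 70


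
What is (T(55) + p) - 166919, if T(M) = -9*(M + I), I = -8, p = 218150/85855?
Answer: -2873385852/17171 ≈ -1.6734e+5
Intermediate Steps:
p = 43630/17171 (p = 218150*(1/85855) = 43630/17171 ≈ 2.5409)
T(M) = 72 - 9*M (T(M) = -9*(M - 8) = -9*(-8 + M) = 72 - 9*M)
(T(55) + p) - 166919 = ((72 - 9*55) + 43630/17171) - 166919 = ((72 - 495) + 43630/17171) - 166919 = (-423 + 43630/17171) - 166919 = -7219703/17171 - 166919 = -2873385852/17171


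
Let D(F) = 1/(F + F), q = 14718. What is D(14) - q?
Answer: -412103/28 ≈ -14718.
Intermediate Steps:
D(F) = 1/(2*F)
D(14) - q = (1/2)/14 - 1*14718 = (1/2)*(1/14) - 14718 = 1/28 - 14718 = -412103/28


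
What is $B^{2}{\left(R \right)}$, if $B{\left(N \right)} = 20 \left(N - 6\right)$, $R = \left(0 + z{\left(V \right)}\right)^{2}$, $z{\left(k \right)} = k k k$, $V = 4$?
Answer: $6691240000$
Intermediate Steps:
$z{\left(k \right)} = k^{3}$ ($z{\left(k \right)} = k^{2} k = k^{3}$)
$R = 4096$ ($R = \left(0 + 4^{3}\right)^{2} = \left(0 + 64\right)^{2} = 64^{2} = 4096$)
$B{\left(N \right)} = -120 + 20 N$ ($B{\left(N \right)} = 20 \left(-6 + N\right) = -120 + 20 N$)
$B^{2}{\left(R \right)} = \left(-120 + 20 \cdot 4096\right)^{2} = \left(-120 + 81920\right)^{2} = 81800^{2} = 6691240000$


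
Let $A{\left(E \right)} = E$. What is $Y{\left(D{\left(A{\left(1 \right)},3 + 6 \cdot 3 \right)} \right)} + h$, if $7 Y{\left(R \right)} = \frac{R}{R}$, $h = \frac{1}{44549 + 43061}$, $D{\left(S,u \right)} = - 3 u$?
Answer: $\frac{87617}{613270} \approx 0.14287$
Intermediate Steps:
$h = \frac{1}{87610} \approx 1.1414 \cdot 10^{-5}$
$Y{\left(R \right)} = \frac{1}{7}$ ($Y{\left(R \right)} = \frac{R \frac{1}{R}}{7} = \frac{1}{7} \cdot 1 = \frac{1}{7}$)
$Y{\left(D{\left(A{\left(1 \right)},3 + 6 \cdot 3 \right)} \right)} + h = \frac{1}{7} + \frac{1}{87610} = \frac{87617}{613270}$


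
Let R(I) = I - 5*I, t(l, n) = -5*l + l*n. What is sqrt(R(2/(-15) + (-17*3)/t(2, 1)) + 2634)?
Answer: sqrt(2348130)/30 ≈ 51.079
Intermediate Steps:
R(I) = -4*I
sqrt(R(2/(-15) + (-17*3)/t(2, 1)) + 2634) = sqrt(-4*(2/(-15) + (-17*3)/((2*(-5 + 1)))) + 2634) = sqrt(-4*(2*(-1/15) - 51/(2*(-4))) + 2634) = sqrt(-4*(-2/15 - 51/(-8)) + 2634) = sqrt(-4*(-2/15 - 51*(-1/8)) + 2634) = sqrt(-4*(-2/15 + 51/8) + 2634) = sqrt(-4*749/120 + 2634) = sqrt(-749/30 + 2634) = sqrt(78271/30) = sqrt(2348130)/30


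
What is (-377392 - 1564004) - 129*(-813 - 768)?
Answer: -1737447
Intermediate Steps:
(-377392 - 1564004) - 129*(-813 - 768) = -1941396 - 129*(-1581) = -1941396 + 203949 = -1737447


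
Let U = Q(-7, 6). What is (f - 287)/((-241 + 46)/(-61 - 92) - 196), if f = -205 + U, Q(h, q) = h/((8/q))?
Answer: 101439/39724 ≈ 2.5536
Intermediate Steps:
Q(h, q) = h*q/8 (Q(h, q) = h*(q/8) = h*q/8)
U = -21/4 (U = (⅛)*(-7)*6 = -21/4 ≈ -5.2500)
f = -841/4 (f = -205 - 21/4 = -841/4 ≈ -210.25)
(f - 287)/((-241 + 46)/(-61 - 92) - 196) = (-841/4 - 287)/((-241 + 46)/(-61 - 92) - 196) = -1989/(4*(-195/(-153) - 196)) = -1989/(4*(-195*(-1/153) - 196)) = -1989/(4*(65/51 - 196)) = -1989/(4*(-9931/51)) = -1989/4*(-51/9931) = 101439/39724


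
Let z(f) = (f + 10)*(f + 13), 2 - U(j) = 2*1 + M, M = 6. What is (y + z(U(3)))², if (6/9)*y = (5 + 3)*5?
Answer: 7744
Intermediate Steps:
U(j) = -6 (U(j) = 2 - (2*1 + 6) = 2 - (2 + 6) = 2 - 1*8 = 2 - 8 = -6)
z(f) = (10 + f)*(13 + f)
y = 60 (y = 3*((5 + 3)*5)/2 = 3*(8*5)/2 = (3/2)*40 = 60)
(y + z(U(3)))² = (60 + (130 + (-6)² + 23*(-6)))² = (60 + (130 + 36 - 138))² = (60 + 28)² = 88² = 7744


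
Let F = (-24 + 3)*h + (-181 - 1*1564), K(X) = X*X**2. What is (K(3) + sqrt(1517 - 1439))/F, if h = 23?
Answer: -27/2228 - sqrt(78)/2228 ≈ -0.016082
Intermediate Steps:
K(X) = X**3
F = -2228 (F = (-24 + 3)*23 + (-181 - 1*1564) = -21*23 + (-181 - 1564) = -483 - 1745 = -2228)
(K(3) + sqrt(1517 - 1439))/F = (3**3 + sqrt(1517 - 1439))/(-2228) = (27 + sqrt(78))*(-1/2228) = -27/2228 - sqrt(78)/2228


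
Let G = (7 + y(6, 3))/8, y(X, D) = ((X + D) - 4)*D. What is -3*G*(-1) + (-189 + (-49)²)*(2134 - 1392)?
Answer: 6565249/4 ≈ 1.6413e+6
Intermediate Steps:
y(X, D) = D*(-4 + D + X) (y(X, D) = ((D + X) - 4)*D = (-4 + D + X)*D = D*(-4 + D + X))
G = 11/4 (G = (7 + 3*(-4 + 3 + 6))/8 = (7 + 3*5)*(⅛) = (7 + 15)*(⅛) = 22*(⅛) = 11/4 ≈ 2.7500)
-3*G*(-1) + (-189 + (-49)²)*(2134 - 1392) = -3*11/4*(-1) + (-189 + (-49)²)*(2134 - 1392) = -33/4*(-1) + (-189 + 2401)*742 = 33/4 + 2212*742 = 33/4 + 1641304 = 6565249/4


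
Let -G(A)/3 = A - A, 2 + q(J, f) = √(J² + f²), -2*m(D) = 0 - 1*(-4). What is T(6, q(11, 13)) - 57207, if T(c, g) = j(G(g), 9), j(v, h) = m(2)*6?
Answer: -57219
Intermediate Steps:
m(D) = -2 (m(D) = -(0 - 1*(-4))/2 = -(0 + 4)/2 = -½*4 = -2)
q(J, f) = -2 + √(J² + f²)
G(A) = 0 (G(A) = -3*(A - A) = -3*0 = 0)
j(v, h) = -12 (j(v, h) = -2*6 = -12)
T(c, g) = -12
T(6, q(11, 13)) - 57207 = -12 - 57207 = -57219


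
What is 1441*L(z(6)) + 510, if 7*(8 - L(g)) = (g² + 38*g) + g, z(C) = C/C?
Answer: 26626/7 ≈ 3803.7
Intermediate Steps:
z(C) = 1
L(g) = 8 - 39*g/7 - g²/7 (L(g) = 8 - ((g² + 38*g) + g)/7 = 8 - (g² + 39*g)/7 = 8 + (-39*g/7 - g²/7) = 8 - 39*g/7 - g²/7)
1441*L(z(6)) + 510 = 1441*(8 - 39/7*1 - ⅐*1²) + 510 = 1441*(8 - 39/7 - ⅐*1) + 510 = 1441*(8 - 39/7 - ⅐) + 510 = 1441*(16/7) + 510 = 23056/7 + 510 = 26626/7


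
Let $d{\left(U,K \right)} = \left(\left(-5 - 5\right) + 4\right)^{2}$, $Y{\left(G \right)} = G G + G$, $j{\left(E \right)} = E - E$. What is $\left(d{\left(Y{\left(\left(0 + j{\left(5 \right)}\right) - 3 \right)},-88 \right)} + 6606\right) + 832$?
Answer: $7474$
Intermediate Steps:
$j{\left(E \right)} = 0$
$Y{\left(G \right)} = G + G^{2}$ ($Y{\left(G \right)} = G^{2} + G = G + G^{2}$)
$d{\left(U,K \right)} = 36$ ($d{\left(U,K \right)} = \left(\left(-5 - 5\right) + 4\right)^{2} = \left(-10 + 4\right)^{2} = \left(-6\right)^{2} = 36$)
$\left(d{\left(Y{\left(\left(0 + j{\left(5 \right)}\right) - 3 \right)},-88 \right)} + 6606\right) + 832 = \left(36 + 6606\right) + 832 = 6642 + 832 = 7474$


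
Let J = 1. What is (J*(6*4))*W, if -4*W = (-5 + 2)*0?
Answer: 0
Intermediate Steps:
W = 0 (W = -(-5 + 2)*0/4 = -(-3)*0/4 = -1/4*0 = 0)
(J*(6*4))*W = (1*(6*4))*0 = (1*24)*0 = 24*0 = 0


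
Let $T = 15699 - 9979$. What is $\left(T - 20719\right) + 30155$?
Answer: $15156$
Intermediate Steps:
$T = 5720$
$\left(T - 20719\right) + 30155 = \left(5720 - 20719\right) + 30155 = -14999 + 30155 = 15156$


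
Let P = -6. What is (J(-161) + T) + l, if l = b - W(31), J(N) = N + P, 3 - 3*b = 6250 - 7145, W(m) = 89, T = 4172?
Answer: 12646/3 ≈ 4215.3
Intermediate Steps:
b = 898/3 (b = 1 - (6250 - 7145)/3 = 1 - ⅓*(-895) = 1 + 895/3 = 898/3 ≈ 299.33)
J(N) = -6 + N (J(N) = N - 6 = -6 + N)
l = 631/3 (l = 898/3 - 1*89 = 898/3 - 89 = 631/3 ≈ 210.33)
(J(-161) + T) + l = ((-6 - 161) + 4172) + 631/3 = (-167 + 4172) + 631/3 = 4005 + 631/3 = 12646/3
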